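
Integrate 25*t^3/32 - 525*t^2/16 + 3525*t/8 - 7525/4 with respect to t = 25*t^4/128 - 175*t^3/16 + 3525*t^2/16 - 7525*t/4 + C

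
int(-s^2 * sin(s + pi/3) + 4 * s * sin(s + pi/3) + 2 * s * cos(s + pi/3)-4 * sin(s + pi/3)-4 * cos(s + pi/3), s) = (s - 2)^2*cos(s + pi/3) + C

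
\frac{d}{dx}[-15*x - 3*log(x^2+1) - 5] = (-15*x^2 - 6*x - 15)/(x^2 + 1)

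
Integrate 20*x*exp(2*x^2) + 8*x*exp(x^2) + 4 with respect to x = 4*x + 5*exp(2*x^2) + 4*exp(x^2) + C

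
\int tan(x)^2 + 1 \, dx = tan(x) + C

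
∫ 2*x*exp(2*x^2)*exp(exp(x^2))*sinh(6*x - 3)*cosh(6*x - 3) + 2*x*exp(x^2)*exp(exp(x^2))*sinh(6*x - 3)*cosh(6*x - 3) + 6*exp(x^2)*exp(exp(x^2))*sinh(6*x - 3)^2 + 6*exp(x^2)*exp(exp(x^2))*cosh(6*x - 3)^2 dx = exp(x^2 + exp(x^2))*sinh(12*x - 6)/2 + C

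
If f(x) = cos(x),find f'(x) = -sin(x)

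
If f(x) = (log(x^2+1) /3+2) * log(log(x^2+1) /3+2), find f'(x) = (2*x*log(log(x^2 + 1)/3 + 2) + 2*x)/(3*x^2 + 3)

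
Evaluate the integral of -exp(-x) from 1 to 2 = -exp(-1) + exp(-2)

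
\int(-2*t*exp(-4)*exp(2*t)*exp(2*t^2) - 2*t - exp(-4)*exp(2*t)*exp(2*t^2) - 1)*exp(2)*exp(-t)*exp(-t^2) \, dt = -2*sinh(t^2 + t - 2) + C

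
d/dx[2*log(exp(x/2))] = 1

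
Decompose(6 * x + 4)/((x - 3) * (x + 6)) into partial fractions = 32/(9*(x + 6)) + 22/(9*(x - 3))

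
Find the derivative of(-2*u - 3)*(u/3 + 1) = -4*u/3 - 3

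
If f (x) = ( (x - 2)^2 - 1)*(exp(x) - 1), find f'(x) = x^2*exp(x) - 2*x*exp(x) - 2*x - exp(x) + 4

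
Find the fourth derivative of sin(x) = sin(x)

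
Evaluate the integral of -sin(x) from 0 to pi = -2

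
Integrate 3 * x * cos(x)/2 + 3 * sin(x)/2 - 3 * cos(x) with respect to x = (3*x/2 - 3)*sin(x) + C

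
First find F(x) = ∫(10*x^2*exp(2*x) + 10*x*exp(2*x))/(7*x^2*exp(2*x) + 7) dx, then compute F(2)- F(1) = -5*log(1 + exp(2))/7 + 5*log(1 + 4*exp(4))/7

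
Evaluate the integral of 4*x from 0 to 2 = 8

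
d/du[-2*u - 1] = -2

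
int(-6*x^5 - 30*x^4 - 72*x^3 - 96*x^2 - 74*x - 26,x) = -x^6 - 6*x^5 - 18*x^4 - 32*x^3 - 37*x^2 - 26*x + C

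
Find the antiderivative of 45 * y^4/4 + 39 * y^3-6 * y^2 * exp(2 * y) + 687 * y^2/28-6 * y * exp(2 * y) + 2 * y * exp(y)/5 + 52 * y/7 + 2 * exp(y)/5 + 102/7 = y*(315*y^4 + 1365*y^3 + 1145*y^2 - 420*y*exp(2*y) + 520*y + 56*exp(y) + 2040)/140 + C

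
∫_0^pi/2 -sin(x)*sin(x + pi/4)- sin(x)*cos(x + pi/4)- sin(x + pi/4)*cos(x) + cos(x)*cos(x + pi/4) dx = -sqrt(2)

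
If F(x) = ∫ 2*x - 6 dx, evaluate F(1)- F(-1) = -12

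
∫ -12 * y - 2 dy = -6*y^2 - 2*y + C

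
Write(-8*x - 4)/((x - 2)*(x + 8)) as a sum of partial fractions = -6/(x + 8) - 2/(x - 2)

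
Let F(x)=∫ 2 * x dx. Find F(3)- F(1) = 8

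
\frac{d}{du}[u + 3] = 1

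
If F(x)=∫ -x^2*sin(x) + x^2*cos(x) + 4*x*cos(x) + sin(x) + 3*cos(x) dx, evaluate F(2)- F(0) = 9*cos(2) - 1 + 9*sin(2)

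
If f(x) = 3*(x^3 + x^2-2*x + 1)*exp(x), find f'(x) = 3*x^3*exp(x) + 12*x^2*exp(x) - 3*exp(x)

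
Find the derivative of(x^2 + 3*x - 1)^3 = 6*x^5 + 45*x^4 + 96*x^3 + 27*x^2 - 48*x + 9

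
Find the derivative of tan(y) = cos(y)^(-2)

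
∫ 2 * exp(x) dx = 2*exp(x) + C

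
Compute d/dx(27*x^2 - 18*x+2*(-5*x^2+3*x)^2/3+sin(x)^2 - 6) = 200*x^3/3 - 60*x^2 + 66*x + sin(2*x) - 18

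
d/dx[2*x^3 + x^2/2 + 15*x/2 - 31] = 6*x^2 + x + 15/2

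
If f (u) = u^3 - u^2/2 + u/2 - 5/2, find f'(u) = 3*u^2 - u + 1/2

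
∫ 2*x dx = x^2 + C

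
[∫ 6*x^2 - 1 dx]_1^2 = 13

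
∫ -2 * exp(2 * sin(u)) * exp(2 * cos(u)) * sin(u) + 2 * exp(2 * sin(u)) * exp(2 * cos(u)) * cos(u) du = exp(2*sqrt(2)*sin(u + pi/4)) + C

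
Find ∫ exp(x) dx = exp(x) + C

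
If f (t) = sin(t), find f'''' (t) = sin(t)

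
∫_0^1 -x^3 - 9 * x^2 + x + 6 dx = 13/4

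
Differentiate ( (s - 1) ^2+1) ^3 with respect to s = 6*s^5 - 30*s^4 + 72*s^3 - 96*s^2 + 72*s - 24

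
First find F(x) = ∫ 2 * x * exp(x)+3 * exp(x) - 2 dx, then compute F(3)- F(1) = -3*E - 4 + 7*exp(3)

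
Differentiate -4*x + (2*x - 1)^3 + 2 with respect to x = 24*x^2 - 24*x + 2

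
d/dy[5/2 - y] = -1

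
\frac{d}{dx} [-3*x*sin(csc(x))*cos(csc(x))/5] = -3*x*sin(csc(x))^2*cot(x)*csc(x)/5 + 3*x*cos(csc(x))^2*cot(x)*csc(x)/5 - 3*sin(2/sin(x))/10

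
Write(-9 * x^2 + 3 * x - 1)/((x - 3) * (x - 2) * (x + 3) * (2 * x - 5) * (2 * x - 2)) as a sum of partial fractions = 398/(33*(2*x - 5)) - 91/(2640*(x + 3)) + 7/(48*(x - 1)) - 31/(10*(x - 2)) - 73/(24*(x - 3))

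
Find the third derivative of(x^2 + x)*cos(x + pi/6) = x^2*sin(x + pi/6) + x*sin(x + pi/6) - 6*x*cos(x + pi/6) - 6*sin(x + pi/6) - 3*cos(x + pi/6)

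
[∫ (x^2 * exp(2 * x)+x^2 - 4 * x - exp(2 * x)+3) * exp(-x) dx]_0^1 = 0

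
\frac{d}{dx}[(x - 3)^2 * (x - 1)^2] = 4*x^3 - 24*x^2 + 44*x - 24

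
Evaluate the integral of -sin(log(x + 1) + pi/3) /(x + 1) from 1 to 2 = cos(pi/3 + log(3)) - cos(log(2) + pi/3)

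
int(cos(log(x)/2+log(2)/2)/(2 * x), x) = sin(log(2*x)/2) + C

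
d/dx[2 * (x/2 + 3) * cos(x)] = -x*sin(x) - 6*sin(x) + cos(x)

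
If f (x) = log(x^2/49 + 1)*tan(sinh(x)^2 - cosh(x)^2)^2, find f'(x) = 2*x*tan(sinh(x)^2 - cosh(x)^2)^2/(x^2 + 49)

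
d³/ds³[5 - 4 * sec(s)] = 4*(1 - 6/cos(s)^2)*sin(s)/cos(s)^2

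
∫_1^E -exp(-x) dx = -exp(-1) + exp(-E)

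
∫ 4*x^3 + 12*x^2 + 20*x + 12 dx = x^4 + 4*x^3 + 10*x^2 + 12*x + C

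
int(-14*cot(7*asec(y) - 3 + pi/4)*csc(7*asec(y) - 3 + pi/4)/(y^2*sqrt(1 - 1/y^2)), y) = 2*csc(7*asec(y) - 3 + pi/4) + C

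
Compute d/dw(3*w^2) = 6*w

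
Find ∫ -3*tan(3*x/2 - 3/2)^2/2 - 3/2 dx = -tan(3*x/2 - 3/2) + C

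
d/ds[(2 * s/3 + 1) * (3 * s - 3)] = 4*s + 1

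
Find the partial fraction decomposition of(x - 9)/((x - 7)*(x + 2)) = 11/(9*(x + 2)) - 2/(9*(x - 7))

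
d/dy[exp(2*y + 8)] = 2*exp(2*y + 8)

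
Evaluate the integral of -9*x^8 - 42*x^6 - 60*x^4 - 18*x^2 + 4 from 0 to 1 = -21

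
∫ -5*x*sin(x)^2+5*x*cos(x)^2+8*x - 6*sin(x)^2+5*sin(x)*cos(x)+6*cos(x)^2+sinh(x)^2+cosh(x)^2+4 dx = 4*x^2 + 4*x + (5*x/2 + 3)*sin(2*x) + sinh(2*x)/2 + C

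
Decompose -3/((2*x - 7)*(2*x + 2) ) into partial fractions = -1/(3*(2*x - 7)) + 1/(6*(x + 1))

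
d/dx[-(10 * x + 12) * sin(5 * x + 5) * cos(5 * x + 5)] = -50*x*cos(10*(x + 1)) - 5*sin(10*(x + 1)) - 60*cos(10*(x + 1))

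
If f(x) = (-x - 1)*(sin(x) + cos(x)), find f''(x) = x*sin(x) + x*cos(x) + 3*sin(x) - cos(x)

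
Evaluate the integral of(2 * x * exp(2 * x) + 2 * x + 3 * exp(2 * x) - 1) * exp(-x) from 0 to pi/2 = (1 + pi)*(-exp(-pi/2) + exp(pi/2))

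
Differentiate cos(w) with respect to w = -sin(w)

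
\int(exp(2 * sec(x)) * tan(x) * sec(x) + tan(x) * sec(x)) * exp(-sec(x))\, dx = 2*sinh(1/cos(x)) + C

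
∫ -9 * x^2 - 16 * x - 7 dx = -3*x^3 - 8*x^2 - 7*x + C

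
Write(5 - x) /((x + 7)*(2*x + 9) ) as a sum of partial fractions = 19/(5*(2*x + 9)) - 12/(5*(x + 7))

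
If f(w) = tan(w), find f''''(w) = 24*tan(w)^5 + 40*tan(w)^3 + 16*tan(w)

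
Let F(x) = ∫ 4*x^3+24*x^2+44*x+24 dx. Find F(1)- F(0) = 55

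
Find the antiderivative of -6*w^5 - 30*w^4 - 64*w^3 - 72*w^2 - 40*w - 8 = -w^6 - 6*w^5 - 16*w^4 - 24*w^3 - 20*w^2 - 8*w + C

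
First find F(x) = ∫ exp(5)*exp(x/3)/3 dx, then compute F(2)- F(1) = -exp(16/3) + exp(17/3)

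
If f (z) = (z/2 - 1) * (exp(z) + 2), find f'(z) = z*exp(z)/2 - exp(z)/2 + 1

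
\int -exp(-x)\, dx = exp(-x) + C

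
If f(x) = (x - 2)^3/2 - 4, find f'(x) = 3*x^2/2 - 6*x + 6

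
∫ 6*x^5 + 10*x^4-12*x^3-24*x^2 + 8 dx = x^6 + 2*x^5 - 3*x^4 - 8*x^3 + 8*x + C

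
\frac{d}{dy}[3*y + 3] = 3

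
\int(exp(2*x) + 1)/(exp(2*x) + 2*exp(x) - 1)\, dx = log(2*sinh(x) + 2) + C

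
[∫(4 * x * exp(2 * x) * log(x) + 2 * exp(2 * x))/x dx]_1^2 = 2*exp(4)*log(2)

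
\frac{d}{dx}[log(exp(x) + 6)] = exp(x)/(exp(x) + 6)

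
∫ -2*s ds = -s^2 + C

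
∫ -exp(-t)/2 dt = exp(-t)/2 + C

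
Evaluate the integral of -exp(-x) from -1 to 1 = -E + exp(-1)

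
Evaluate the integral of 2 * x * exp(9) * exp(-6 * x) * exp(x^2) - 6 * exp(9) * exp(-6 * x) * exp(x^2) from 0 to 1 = -exp(9) + exp(4)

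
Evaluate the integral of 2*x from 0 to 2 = 4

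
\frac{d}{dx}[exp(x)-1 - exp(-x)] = (exp(2*x) + 1)*exp(-x)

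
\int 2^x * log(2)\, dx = 2^x + C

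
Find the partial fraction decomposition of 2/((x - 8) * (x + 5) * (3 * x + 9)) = 1/(39*(x + 5)) - 1/(33*(x + 3)) + 2/(429*(x - 8))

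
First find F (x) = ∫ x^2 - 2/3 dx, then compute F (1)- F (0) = -1/3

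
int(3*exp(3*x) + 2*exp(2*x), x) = (exp(x) + 1)*exp(2*x) + C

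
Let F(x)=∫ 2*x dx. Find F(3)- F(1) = 8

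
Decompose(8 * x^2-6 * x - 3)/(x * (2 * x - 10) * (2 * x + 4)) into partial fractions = 41/(56*(x + 2)) + 167/(140*(x - 5)) + 3/(40*x)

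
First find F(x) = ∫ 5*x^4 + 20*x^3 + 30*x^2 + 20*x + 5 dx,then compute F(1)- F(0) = 31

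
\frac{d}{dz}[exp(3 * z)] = 3*exp(3*z)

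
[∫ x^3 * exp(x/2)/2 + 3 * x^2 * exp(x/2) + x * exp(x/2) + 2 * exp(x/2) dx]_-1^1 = 3*exp(-1/2) + 3*exp(1/2)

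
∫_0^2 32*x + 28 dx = 120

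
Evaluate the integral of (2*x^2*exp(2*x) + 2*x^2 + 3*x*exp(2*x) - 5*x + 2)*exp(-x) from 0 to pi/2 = (-exp(-pi/2) + exp(pi/2))*(-pi/2 + 1 + pi^2/2)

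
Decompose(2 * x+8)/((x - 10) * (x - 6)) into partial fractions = -5/(x - 6) + 7/(x - 10)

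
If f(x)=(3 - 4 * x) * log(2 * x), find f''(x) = (-4*x - 3)/x^2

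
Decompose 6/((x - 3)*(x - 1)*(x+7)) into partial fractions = 3/(40*(x + 7)) - 3/(8*(x - 1)) + 3/(10*(x - 3))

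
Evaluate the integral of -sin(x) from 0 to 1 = -1 + cos(1)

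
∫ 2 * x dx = x^2 + C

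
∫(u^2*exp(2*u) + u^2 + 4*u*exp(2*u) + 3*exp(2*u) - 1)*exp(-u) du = 2*(u^2 + 2*u + 1)*sinh(u) + C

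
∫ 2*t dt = t^2 + C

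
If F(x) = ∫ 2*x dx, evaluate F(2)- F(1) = 3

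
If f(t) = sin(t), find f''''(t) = sin(t)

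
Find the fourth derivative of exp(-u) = exp(-u)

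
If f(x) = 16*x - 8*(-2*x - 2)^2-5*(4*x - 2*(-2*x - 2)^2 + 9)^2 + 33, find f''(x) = -3840*x^2 - 5760*x - 1344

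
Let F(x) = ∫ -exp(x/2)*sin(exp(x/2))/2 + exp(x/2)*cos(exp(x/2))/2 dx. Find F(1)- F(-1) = sqrt(2)*(-sin(exp(-1/2) + pi/4) + sin(pi/4 + exp(1/2)))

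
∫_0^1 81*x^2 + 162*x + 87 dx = 195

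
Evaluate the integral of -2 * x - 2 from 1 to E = 4 - (1 + E)^2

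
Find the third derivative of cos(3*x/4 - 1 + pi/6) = 27*sin(3*x/4 - 1 + pi/6)/64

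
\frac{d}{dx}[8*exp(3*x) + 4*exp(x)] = 24*exp(3*x) + 4*exp(x)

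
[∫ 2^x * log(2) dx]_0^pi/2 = -1 + 2^(pi/2)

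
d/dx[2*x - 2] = 2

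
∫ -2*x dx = -x^2 + C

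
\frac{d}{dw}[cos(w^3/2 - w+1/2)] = (1 - 3*w^2/2)*sin(w^3/2 - w + 1/2)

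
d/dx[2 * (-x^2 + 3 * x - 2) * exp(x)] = -2*x^2*exp(x) + 2*x*exp(x) + 2*exp(x)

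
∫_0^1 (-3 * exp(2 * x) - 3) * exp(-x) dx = -3*E + 3*exp(-1)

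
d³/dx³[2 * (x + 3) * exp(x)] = 2*x*exp(x) + 12*exp(x)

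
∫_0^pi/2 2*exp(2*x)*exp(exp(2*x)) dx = -E + exp(exp(pi))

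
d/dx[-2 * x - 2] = -2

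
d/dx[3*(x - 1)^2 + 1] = 6*x - 6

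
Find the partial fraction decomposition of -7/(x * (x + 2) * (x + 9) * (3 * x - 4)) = -189/(1240*(3*x - 4)) + 1/(279*(x + 9)) - 1/(20*(x + 2)) + 7/(72*x)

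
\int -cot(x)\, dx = log(csc(x)) + C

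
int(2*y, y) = y^2 + C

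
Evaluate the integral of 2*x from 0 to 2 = 4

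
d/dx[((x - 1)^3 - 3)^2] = 6*x^5 - 30*x^4 + 60*x^3 - 78*x^2 + 66*x - 24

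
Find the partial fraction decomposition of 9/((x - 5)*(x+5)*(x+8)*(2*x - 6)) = -3/(286*(x + 8)) + 3/(160*(x + 5)) - 9/(352*(x - 3)) + 9/(520*(x - 5))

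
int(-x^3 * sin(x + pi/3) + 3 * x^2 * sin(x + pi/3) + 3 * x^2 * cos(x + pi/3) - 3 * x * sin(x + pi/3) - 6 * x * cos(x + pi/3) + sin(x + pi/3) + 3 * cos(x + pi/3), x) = (x - 1)^3*cos(x + pi/3) + C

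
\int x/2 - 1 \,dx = x^2/4 - x + C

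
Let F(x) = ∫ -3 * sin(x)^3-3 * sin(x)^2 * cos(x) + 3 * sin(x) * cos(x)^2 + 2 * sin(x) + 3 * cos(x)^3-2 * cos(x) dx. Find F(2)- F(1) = -(cos(1) + sin(1))^3 - 2*sin(2) + (cos(2) + sin(2))^3 - 2*cos(2) + 2*cos(1) + 2*sin(1)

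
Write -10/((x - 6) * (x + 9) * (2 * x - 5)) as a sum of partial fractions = 40/(161*(2*x - 5)) - 2/(69*(x + 9)) - 2/(21*(x - 6))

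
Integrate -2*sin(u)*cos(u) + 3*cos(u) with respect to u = (3 - sin(u))*sin(u) + C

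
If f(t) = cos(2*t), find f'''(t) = 8*sin(2*t)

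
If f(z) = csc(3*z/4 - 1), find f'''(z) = -27*(23*cos(3*z/4 - 1) + cos(9*z/4 - 3))/(64*(1 - cos(3*z/2 - 2))^2)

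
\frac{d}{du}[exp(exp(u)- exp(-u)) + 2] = (exp(exp(u) - exp(-u)) + exp(2*u + exp(u) - exp(-u)))*exp(-u)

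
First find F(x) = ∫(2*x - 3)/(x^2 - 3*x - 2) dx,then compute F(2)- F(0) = -log(6) + log(12)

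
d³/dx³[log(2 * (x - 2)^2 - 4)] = (4*x^3 - 24*x^2 + 72*x - 80)/(x^6 - 12*x^5 + 54*x^4 - 112*x^3 + 108*x^2 - 48*x + 8)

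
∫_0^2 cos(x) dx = sin(2)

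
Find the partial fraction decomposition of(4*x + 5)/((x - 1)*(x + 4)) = 11/(5*(x + 4)) + 9/(5*(x - 1))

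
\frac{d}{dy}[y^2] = 2*y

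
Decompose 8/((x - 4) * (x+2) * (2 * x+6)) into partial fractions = 4/(7*(x + 3)) - 2/(3*(x + 2)) + 2/(21*(x - 4))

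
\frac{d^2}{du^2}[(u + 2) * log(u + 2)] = 1/(u + 2)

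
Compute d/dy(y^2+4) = 2*y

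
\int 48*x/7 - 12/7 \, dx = 24*x^2/7 - 12*x/7 + C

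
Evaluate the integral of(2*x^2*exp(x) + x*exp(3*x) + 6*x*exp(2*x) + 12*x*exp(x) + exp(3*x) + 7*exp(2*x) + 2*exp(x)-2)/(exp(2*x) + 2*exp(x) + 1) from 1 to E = -3*E - 7*E/(1 + E) + 2 + (-2 + 2*exp(2) + 7*E)*exp(E)/(1 + exp(E)) + exp(1 + E)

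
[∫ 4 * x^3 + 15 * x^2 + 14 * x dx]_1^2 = 71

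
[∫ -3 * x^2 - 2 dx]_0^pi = -pi^3 - 2*pi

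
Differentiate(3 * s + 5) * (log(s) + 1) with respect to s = (3*s*log(s) + 6*s + 5)/s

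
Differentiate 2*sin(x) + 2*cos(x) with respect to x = -2*sin(x) + 2*cos(x)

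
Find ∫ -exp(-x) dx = exp(-x) + C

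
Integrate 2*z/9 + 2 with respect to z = z^2/9 + 2*z + C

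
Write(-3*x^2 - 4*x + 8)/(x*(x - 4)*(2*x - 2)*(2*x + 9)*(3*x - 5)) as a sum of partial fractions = 81/(740*(3*x - 5)) - 278/(62271*(2*x + 9)) + 1/(132*(x - 1)) - 1/(51*(x - 4)) - 1/(45*x)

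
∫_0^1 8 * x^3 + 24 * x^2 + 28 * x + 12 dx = 36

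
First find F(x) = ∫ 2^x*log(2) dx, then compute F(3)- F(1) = 6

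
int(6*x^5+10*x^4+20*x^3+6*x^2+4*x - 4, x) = x^6 + 2*x^5 + 5*x^4 + 2*x^3 + 2*x^2 - 4*x + C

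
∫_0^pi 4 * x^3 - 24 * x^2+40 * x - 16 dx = -4 + (-2 + (-2 + pi)^2)^2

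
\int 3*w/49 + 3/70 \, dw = 3*w^2/98 + 3*w/70 + C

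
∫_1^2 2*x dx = 3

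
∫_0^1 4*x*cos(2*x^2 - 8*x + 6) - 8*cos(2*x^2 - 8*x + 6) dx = -sin(6)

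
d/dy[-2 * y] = -2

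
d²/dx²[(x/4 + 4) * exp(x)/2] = x*exp(x)/8 + 9*exp(x)/4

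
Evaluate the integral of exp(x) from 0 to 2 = -1 + exp(2)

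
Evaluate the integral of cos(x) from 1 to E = -sin(1) + sin(E)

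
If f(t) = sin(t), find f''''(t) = sin(t)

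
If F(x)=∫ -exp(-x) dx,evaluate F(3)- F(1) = -exp(-1) + exp(-3)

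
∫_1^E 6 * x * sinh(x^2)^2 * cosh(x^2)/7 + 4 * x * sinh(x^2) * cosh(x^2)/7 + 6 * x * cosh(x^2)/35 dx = -sinh(1)^3/7 - sinh(1)^2/7 - 3*sinh(1)/35 + 3*sinh(exp(2))/35 + sinh(exp(2))^2/7 + sinh(exp(2))^3/7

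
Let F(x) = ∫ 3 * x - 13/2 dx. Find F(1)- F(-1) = -13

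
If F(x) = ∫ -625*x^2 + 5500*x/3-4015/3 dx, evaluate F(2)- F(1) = -140/3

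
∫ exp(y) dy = exp(y) + C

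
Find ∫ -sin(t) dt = cos(t) + C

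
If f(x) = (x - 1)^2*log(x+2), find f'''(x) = (2*x^2 + 14*x + 38)/(x^3 + 6*x^2 + 12*x + 8)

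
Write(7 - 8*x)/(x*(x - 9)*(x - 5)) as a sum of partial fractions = 33/(20*(x - 5)) - 65/(36*(x - 9)) + 7/(45*x)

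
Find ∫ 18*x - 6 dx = 9*x^2 - 6*x + C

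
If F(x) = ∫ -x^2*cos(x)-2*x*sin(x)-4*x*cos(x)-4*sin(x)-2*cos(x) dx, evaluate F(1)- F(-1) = -6*sin(1)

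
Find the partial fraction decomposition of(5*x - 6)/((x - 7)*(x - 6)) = -24/(x - 6) + 29/(x - 7)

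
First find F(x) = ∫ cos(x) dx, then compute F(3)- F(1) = -sin(1) + sin(3)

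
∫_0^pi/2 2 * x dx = pi^2/4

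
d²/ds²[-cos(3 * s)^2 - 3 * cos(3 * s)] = 27*cos(3*s) + 18*cos(6*s)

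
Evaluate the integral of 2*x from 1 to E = -1 + exp(2)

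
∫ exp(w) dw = exp(w) + C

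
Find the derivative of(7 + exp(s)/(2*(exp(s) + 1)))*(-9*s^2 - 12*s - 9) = (-9*s^2*exp(s) - 270*s*exp(2*s) - 534*s*exp(s) - 252*s - 180*exp(2*s) - 357*exp(s) - 168)/(2*exp(2*s) + 4*exp(s) + 2)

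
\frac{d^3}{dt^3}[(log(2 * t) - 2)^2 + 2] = (4*log(t) - 14 + 4*log(2))/t^3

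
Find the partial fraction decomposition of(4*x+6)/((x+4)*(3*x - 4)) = 17/(8*(3*x - 4)) + 5/(8*(x + 4))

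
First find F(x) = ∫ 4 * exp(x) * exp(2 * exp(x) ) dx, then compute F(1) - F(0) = -2*exp(2) + 2*exp(2*E)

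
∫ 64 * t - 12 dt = 32*t^2 - 12*t + C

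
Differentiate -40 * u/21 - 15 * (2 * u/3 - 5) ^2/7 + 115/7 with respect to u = 260/21 - 40*u/21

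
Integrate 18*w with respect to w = 9*w^2 + C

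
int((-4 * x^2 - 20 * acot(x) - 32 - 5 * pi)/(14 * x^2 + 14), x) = -2*x/7 + 5*(4*acot(x) + pi)^2/112 + 2*acot(x) + C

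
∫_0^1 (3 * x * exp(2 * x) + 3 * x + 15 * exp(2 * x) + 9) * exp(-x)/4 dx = -15*exp(-1)/4 + 15*E/4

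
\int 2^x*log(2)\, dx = 2^x + C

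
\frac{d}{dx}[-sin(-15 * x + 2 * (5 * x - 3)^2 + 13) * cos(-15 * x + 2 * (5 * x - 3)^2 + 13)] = 25*(3 - 4*x)*cos(2*(50*x^2 - 75*x + 31))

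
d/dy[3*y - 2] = 3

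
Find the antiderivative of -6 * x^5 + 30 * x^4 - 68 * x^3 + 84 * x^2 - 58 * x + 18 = -x^6 + 6*x^5 - 17*x^4 + 28*x^3 - 29*x^2 + 18*x + C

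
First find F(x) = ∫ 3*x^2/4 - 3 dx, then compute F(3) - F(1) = 1/2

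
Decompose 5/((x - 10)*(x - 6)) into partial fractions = -5/(4*(x - 6)) + 5/(4*(x - 10))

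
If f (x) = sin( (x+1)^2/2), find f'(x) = (x + 1)*cos(x^2/2 + x + 1/2)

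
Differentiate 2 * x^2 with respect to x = 4*x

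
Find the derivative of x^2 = 2*x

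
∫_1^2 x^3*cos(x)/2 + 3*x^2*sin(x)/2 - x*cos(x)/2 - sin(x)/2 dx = 3*sin(2)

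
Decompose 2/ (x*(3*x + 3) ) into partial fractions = -2/(3*(x + 1)) + 2/(3*x)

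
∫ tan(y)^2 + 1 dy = tan(y) + C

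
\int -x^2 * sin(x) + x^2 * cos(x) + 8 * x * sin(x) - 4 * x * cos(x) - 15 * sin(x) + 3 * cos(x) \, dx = sqrt(2)*(x - 3)^2*sin(x + pi/4) + C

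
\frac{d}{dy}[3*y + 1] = 3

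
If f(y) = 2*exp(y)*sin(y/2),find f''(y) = (3*sin(y/2)/2 + 2*cos(y/2))*exp(y)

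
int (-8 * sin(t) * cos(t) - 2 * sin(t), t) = 2*cos(t) + 2*cos(2*t) + C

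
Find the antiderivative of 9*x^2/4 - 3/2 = 3*x^3/4 - 3*x/2 + C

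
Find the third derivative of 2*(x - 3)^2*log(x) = (4*x^2 + 12*x + 36)/x^3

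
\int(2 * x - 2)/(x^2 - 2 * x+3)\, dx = log((x - 1)^2 + 2) + C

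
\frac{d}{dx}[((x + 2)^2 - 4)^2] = 4*x^3 + 24*x^2 + 32*x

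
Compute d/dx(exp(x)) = exp(x)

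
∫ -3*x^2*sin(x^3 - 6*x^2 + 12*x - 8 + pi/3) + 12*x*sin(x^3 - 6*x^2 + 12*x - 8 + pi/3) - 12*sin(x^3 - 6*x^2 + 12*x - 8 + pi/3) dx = cos((x - 2)^3 + pi/3) + C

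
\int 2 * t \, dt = t^2 + C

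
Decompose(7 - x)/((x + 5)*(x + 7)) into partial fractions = -7/(x + 7) + 6/(x + 5)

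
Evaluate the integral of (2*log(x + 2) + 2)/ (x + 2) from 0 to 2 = -(log(2) + 1)^2 + (1 + log(4))^2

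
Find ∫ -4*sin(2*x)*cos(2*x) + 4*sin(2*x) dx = 4*sin(x)^4 + C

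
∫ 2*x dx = x^2 + C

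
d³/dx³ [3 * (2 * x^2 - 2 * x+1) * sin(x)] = -6*x^2*cos(x) - 36*x*sin(x) + 6*x*cos(x) + 18*sin(x) + 33*cos(x)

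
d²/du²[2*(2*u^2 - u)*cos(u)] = -4*u^2*cos(u) - 16*u*sin(u) + 2*u*cos(u) + 4*sin(u) + 8*cos(u)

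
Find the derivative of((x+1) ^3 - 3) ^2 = 6*x^5 + 30*x^4 + 60*x^3 + 42*x^2 - 6*x - 12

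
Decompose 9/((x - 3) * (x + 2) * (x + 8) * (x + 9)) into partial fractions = -3/(28*(x + 9)) + 3/(22*(x + 8)) - 3/(70*(x + 2)) + 3/(220*(x - 3))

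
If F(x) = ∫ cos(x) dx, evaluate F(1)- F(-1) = 2*sin(1)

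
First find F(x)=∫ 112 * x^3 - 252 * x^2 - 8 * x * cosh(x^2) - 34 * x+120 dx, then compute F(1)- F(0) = 47 - 4*sinh(1)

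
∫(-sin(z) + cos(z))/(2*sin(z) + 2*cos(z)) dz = log(sin(z + pi/4))/2 + C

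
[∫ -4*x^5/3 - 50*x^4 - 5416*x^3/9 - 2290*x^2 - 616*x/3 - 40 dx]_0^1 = -3200/3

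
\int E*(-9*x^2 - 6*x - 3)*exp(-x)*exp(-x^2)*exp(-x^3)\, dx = 3*exp(-x^3 - x^2 - x + 1) + C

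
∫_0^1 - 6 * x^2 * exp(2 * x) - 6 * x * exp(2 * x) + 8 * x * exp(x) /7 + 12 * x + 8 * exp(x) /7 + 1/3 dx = -3*exp(2) + 8*E/7 + 19/3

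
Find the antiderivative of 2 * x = x^2 + C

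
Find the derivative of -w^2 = -2*w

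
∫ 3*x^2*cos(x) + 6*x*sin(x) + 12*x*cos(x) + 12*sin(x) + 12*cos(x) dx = 3*(x + 2)^2*sin(x) + C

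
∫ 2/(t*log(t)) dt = 2*log(log(t)/2) + C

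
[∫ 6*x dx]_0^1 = 3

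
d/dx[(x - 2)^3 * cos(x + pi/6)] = (x - 2)^2*(-x*sin(x + pi/6) + 2*sin(x + pi/6) + 3*cos(x + pi/6))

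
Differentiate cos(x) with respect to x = -sin(x)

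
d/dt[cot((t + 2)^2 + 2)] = -2*(t + 2)/sin(t^2 + 4*t + 6)^2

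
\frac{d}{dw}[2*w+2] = 2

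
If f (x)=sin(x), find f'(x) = cos(x)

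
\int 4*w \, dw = 2*w^2 + C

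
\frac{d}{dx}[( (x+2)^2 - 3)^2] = 4*x^3 + 24*x^2 + 36*x + 8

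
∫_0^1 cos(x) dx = sin(1)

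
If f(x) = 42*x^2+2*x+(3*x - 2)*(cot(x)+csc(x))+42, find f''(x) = -3*x/sin(x) + 6*x*cos(x)/sin(x)^3 + 6*x/sin(x)^3 + 84 + 2/sin(x) - 6*cos(x)/sin(x)^2 - 6/sin(x)^2 - 4*cos(x)/sin(x)^3 - 4/sin(x)^3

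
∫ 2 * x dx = x^2 + C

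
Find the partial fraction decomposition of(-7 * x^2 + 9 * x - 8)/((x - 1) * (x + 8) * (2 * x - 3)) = -41/(19*(2*x - 3)) - 176/(57*(x + 8)) + 2/(3*(x - 1))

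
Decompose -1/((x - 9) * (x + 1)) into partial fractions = 1/(10*(x + 1)) - 1/(10*(x - 9))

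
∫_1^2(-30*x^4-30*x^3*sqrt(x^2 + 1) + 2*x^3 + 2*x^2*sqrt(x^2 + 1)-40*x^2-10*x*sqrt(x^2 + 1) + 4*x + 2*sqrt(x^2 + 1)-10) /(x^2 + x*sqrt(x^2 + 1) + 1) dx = -77 - 2*log(1 + sqrt(2)) + 2*log(2 + sqrt(5))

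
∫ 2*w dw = w^2 + C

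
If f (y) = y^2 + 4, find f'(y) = 2*y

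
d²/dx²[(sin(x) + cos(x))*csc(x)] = 2*cos(x)/sin(x)^3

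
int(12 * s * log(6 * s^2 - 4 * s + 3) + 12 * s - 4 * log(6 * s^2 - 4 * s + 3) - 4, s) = (6*s^2 - 4*s + 3)*log(6*s^2 - 4*s + 3) - atan(2*s^2 - s/4 + 5) - atan(4/(8*s^2 - s + 20)) + C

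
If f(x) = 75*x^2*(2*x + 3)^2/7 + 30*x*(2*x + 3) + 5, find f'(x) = 1200*x^3/7 + 2700*x^2/7 + 2190*x/7 + 90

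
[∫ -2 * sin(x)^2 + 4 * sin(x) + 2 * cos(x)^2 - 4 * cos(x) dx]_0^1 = -1 + (-2 + cos(1) + sin(1))^2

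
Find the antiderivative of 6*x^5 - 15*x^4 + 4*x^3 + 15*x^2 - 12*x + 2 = x^6 - 3*x^5 + x^4 + 5*x^3 - 6*x^2 + 2*x + C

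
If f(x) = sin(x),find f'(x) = cos(x)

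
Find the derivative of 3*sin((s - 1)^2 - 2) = 6*(s - 1)*cos(-s^2 + 2*s + 1)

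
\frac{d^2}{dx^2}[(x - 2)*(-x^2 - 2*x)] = -6*x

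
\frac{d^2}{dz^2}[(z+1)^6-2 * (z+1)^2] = 30*z^4 + 120*z^3 + 180*z^2 + 120*z + 26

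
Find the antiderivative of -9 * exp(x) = -9*exp(x) + C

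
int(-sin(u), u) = cos(u) + C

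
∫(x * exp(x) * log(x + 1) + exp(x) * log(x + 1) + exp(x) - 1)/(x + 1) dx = (exp(x) - 1)*log(x + 1) + C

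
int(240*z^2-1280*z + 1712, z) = 80*z^3 - 640*z^2 + 1712*z + C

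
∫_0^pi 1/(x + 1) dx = log(1 + pi)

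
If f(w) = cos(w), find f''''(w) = cos(w)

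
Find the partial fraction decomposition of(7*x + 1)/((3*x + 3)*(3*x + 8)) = 53/(15*(3*x + 8)) - 2/(5*(x + 1))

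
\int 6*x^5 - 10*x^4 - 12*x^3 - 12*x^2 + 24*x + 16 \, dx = x^6 - 2*x^5 - 3*x^4 - 4*x^3 + 12*x^2 + 16*x + C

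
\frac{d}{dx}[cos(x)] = -sin(x)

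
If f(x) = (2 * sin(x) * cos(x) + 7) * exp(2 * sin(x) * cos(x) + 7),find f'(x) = (sin(4*x) + 16*cos(2*x))*exp(7)*exp(sin(2*x))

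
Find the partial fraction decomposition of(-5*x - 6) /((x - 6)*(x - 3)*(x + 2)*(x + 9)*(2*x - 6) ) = 13/(10080*(x + 9)) - 1/(700*(x + 2)) + 121/(7200*(x - 3)) + 7/(120*(x - 3)^2) - 1/(60*(x - 6))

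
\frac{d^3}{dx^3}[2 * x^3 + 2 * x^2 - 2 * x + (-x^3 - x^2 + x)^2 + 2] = 120*x^3 + 120*x^2 - 24*x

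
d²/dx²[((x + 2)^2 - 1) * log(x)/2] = (2*x^2*log(x) + 3*x^2 + 4*x - 3)/(2*x^2)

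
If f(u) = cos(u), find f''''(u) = cos(u)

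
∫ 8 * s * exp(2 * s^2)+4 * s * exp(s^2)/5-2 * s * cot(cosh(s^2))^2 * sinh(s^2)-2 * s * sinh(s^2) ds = 2*exp(2*s^2) + 2*exp(s^2)/5 + cot(cosh(s^2)) + C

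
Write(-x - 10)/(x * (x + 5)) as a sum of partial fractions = 1/(x + 5) - 2/x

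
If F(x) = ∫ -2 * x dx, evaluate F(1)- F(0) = -1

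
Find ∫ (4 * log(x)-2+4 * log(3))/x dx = 2*(log(3*x) - 1)*log(3*x) + C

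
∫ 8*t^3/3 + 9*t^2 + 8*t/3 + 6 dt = 2*t^4/3 + 3*t^3 + 4*t^2/3 + 6*t + C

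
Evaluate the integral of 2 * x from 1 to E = -1 + exp(2)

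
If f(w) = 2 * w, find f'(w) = 2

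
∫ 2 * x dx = x^2 + C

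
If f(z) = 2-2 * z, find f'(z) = -2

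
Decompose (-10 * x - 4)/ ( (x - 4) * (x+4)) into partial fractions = -9/(2*(x + 4)) - 11/(2*(x - 4))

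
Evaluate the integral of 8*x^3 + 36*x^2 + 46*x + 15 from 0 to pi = -2 + 3*pi + pi^2 + 2*(-pi^2 - 3*pi - 1)^2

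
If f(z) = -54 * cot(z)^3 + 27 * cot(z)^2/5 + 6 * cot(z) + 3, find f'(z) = 162*cot(z)^4 - 54*cot(z)^3/5 + 156*cot(z)^2 - 54*cot(z)/5 - 6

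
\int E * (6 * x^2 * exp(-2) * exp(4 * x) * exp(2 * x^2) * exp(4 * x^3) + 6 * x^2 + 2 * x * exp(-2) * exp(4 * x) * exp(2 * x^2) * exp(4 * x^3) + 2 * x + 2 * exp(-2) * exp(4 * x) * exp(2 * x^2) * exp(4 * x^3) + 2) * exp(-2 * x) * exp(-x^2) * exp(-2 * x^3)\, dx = 2*sinh(2*x^3 + x^2 + 2*x - 1) + C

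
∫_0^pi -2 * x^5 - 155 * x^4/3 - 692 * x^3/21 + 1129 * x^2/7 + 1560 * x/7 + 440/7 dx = -5*(-2*pi - 4 + pi^2/3 + pi^3/3)*(pi/7 + 6 + pi^3/5 + 6*pi^2) - 120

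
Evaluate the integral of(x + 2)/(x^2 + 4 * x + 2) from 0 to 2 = -log(2)/2 + log(14)/2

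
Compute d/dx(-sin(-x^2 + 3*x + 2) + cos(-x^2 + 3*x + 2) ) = 2*x*sin(-x^2 + 3*x + 2) + 2*x*cos(-x^2 + 3*x + 2) - 3*sin(-x^2 + 3*x + 2) - 3*cos(-x^2 + 3*x + 2)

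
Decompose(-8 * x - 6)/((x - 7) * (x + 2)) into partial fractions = -10/(9*(x + 2)) - 62/(9*(x - 7))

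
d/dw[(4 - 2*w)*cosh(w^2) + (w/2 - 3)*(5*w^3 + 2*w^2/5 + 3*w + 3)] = 10*w^3 - 4*w^2*sinh(w^2) - 222*w^2/5 + 8*w*sinh(w^2) + 3*w/5 - 2*cosh(w^2) - 15/2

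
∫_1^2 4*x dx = 6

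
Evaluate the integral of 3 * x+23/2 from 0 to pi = 4 + (-1 + 3*pi)*(pi/2 + 4)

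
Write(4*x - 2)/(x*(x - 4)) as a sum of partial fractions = 7/(2*(x - 4)) + 1/(2*x)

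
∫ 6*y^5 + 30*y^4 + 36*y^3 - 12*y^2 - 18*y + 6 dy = y^6 + 6*y^5 + 9*y^4 - 4*y^3 - 9*y^2 + 6*y + C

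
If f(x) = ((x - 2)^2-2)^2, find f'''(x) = 24*x - 48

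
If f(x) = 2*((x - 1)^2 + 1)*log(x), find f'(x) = (4*x^2*log(x) + 2*x^2 - 4*x*log(x) - 4*x + 4)/x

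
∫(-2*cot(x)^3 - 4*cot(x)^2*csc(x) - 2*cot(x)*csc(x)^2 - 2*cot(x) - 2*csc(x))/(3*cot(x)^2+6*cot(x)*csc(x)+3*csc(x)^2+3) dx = log((cot(x) + csc(x))^2 + 1)/3 + C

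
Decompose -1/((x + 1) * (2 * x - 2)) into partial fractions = 1/(4*(x + 1)) - 1/(4*(x - 1))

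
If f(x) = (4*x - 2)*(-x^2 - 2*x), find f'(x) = -12*x^2 - 12*x + 4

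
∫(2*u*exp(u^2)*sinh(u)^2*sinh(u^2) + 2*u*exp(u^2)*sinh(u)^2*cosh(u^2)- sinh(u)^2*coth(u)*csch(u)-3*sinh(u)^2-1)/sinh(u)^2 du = -3*u + exp(u^2)*sinh(u^2) + coth(u) + csch(u) + C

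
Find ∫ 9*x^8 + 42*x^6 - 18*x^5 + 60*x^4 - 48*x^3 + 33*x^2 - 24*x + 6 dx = x^9 + 6*x^7 - 3*x^6 + 12*x^5 - 12*x^4 + 11*x^3 - 12*x^2 + 6*x + C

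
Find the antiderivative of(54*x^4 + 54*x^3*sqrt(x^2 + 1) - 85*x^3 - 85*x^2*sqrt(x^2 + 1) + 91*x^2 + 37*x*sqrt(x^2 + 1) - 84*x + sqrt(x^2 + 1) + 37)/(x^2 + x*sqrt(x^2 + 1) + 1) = 18*x^3 - 85*x^2/2 + 37*x + log(x + sqrt(x^2 + 1)) + C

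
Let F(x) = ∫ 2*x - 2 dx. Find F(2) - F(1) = 1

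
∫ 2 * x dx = x^2 + C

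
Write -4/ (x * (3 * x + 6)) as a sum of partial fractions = 2/(3*(x + 2)) - 2/(3*x)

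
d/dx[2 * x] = 2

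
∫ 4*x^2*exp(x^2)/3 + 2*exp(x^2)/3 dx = 2*x*exp(x^2)/3 + C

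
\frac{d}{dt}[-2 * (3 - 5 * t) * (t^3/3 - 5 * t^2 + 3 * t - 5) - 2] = 40*t^3/3 - 156*t^2 + 120*t - 68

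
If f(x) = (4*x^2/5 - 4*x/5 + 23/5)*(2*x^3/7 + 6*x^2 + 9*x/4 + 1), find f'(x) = 8*x^4/7 + 128*x^3/7 - 177*x^2/35 + 266*x/5 + 191/20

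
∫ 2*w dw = w^2 + C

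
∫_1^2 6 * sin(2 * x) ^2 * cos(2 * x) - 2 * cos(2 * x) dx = sin(2)*cos(2)^2 - sin(4)*cos(4)^2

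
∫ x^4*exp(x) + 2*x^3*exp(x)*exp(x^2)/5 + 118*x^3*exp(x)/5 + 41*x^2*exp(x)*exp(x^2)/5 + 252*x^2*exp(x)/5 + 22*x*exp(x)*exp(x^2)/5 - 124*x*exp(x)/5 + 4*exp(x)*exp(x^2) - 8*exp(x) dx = x*(x + 20)*(5*x^2 - 2*x + exp(x^2) - 2)*exp(x)/5 + C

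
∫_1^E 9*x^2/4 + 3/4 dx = -3/2 + 3*E/4 + 3*exp(3)/4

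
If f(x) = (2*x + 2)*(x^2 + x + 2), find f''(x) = 12*x + 8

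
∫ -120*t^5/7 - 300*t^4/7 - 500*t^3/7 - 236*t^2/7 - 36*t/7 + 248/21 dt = -20*t^6/7 - 60*t^5/7 - 125*t^4/7 - 236*t^3/21 - 18*t^2/7 + 248*t/21 + C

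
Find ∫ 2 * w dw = w^2 + C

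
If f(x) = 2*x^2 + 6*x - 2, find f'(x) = 4*x + 6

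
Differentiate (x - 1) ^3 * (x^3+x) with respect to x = 6*x^5 - 15*x^4 + 16*x^3 - 12*x^2 + 6*x - 1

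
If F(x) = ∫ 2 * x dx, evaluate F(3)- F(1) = 8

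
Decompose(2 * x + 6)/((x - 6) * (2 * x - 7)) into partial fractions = -26/(5*(2*x - 7)) + 18/(5*(x - 6))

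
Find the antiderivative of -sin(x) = cos(x) + C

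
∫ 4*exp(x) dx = 4*exp(x) + C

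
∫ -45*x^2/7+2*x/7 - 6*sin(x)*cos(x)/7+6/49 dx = -15*x^3/7 + x^2/7 + 6*x/49 + 3*cos(x)^2/7 + C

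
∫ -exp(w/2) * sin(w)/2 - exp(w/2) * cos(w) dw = -exp(w/2)*sin(w) + C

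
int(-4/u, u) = -4*log(2*u) + C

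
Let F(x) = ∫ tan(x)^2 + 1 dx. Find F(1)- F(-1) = 2*tan(1)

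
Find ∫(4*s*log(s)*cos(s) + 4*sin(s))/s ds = 4*log(s)*sin(s) + C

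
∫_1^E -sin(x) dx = cos(E) - cos(1)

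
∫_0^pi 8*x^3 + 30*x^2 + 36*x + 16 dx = -8 + (2 + pi)^2*(2 + 2*pi + 2*pi^2)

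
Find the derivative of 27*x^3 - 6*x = 81*x^2 - 6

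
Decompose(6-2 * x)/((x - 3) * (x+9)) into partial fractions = -2/(x + 9)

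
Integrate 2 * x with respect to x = x^2 + C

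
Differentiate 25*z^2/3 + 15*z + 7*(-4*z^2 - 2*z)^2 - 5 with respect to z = 448*z^3 + 336*z^2 + 218*z/3 + 15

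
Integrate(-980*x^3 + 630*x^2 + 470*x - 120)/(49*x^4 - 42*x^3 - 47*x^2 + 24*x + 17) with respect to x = -5*log((-7*x^2 + 3*x + 4)^2 + 1) + C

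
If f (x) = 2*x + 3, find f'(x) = 2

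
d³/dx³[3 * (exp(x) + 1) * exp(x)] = 24*exp(2*x) + 3*exp(x)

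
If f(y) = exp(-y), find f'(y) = -exp(-y)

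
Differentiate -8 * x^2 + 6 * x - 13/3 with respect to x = 6 - 16*x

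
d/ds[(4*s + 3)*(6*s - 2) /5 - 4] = 48*s/5 + 2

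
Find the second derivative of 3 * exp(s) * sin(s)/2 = 3*exp(s)*cos(s)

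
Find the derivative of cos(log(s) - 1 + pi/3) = -sin(log(s) - 1 + pi/3)/s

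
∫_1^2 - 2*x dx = -3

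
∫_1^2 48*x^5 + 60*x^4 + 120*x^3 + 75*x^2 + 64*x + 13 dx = 1610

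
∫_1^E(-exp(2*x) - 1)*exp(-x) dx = -exp(E) - exp(-1) + exp(-E) + E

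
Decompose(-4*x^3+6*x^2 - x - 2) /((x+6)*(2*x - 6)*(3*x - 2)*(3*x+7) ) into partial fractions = 2263/(9504*(3*x + 7)) + 4/(945*(3*x - 2)) - 271/(990*(x + 6)) - 59/(2016*(x - 3))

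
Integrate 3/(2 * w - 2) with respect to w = 3*log(w - 1)/2 + C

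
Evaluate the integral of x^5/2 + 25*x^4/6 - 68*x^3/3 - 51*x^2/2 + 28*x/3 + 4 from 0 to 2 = -100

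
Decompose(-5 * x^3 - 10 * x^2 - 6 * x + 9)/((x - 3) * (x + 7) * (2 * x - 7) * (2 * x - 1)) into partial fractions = 23/(900*(2*x - 1)) - 2791/(252*(2*x - 7)) - 638/(1575*(x + 7)) + 117/(25*(x - 3))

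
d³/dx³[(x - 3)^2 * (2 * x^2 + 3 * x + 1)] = 48*x - 54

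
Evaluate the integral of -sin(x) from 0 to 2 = -1 + cos(2)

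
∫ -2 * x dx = -x^2 + C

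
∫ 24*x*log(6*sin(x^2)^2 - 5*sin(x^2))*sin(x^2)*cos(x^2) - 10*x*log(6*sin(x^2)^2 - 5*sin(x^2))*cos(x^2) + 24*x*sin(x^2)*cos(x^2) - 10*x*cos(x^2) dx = (6*sin(x^2) - 5)*log((6*sin(x^2) - 5)*sin(x^2))*sin(x^2) + C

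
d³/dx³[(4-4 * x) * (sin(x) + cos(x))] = -4*x*sin(x) + 4*x*cos(x) + 16*sin(x) + 8*cos(x)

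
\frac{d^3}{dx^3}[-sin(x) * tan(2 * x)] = -48*sin(x)*tan(2*x)^4 - 58*sin(x)*tan(2*x)^2 - 10*sin(x) - 24*cos(x)*tan(2*x)^3 - 23*cos(x)*tan(2*x)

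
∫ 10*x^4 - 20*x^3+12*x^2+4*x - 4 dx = 2*x^5 - 5*x^4 + 4*x^3 + 2*x^2 - 4*x + C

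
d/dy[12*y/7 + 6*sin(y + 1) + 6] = 6*cos(y + 1) + 12/7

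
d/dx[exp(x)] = exp(x)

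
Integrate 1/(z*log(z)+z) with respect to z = log(log(z) + 1) + C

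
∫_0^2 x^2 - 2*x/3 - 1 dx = -2/3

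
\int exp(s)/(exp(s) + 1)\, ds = log(2*exp(s) + 2) + C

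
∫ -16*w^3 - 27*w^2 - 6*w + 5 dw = -4*w^4 - 9*w^3 - 3*w^2 + 5*w + C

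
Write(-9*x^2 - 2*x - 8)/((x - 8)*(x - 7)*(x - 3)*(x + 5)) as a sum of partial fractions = 223/(1248*(x + 5)) - 19/(32*(x - 3)) + 463/(48*(x - 7)) - 120/(13*(x - 8))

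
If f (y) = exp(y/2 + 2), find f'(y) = exp(y/2 + 2)/2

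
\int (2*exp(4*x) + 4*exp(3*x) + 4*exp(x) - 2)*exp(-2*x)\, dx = (exp(2*x) + 2*exp(x) - 1)^2*exp(-2*x) + C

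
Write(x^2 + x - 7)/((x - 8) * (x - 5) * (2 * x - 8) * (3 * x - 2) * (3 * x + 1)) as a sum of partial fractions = -1/(160*(3*x + 1)) + 53/(5720*(3*x - 2)) + 1/(80*(x - 4)) - 23/(1248*(x - 5)) + 13/(2640*(x - 8))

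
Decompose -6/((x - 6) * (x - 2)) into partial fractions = 3/(2*(x - 2)) - 3/(2*(x - 6))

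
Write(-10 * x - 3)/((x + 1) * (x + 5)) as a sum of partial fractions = -47/(4*(x + 5)) + 7/(4*(x + 1))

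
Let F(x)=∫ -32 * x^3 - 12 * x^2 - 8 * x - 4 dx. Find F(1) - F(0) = -20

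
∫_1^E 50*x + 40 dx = -81 + (4 + 5*E)^2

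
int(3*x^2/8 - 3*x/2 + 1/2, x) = x^3/8 - 3*x^2/4 + x/2 + C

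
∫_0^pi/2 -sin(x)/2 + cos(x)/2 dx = 0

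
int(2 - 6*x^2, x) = -2*x^3 + 2*x + C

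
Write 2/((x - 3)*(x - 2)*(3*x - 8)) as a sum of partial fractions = -9/(3*x - 8) + 1/(x - 2) + 2/(x - 3)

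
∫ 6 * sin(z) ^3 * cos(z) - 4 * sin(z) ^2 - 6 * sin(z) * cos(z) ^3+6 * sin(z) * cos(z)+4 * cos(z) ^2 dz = 3*sin(z)^4 + 2*sin(2*z) + C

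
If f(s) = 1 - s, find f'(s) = -1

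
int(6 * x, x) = 3*x^2 + C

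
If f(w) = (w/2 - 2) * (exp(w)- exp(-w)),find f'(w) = (w*exp(2*w) + w - 3*exp(2*w) - 5)*exp(-w)/2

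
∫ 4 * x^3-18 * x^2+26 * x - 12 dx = x^4 - 6*x^3 + 13*x^2 - 12*x + C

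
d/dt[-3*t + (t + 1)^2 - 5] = 2*t - 1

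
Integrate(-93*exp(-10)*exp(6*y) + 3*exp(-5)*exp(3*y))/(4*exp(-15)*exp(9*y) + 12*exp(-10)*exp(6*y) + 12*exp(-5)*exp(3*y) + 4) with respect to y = (-15*exp(3*y) + exp(5))*exp(3*y)/(4*(exp(6*y) + 2*exp(3*y + 5) + exp(10))) + C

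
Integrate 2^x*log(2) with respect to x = 2^x + C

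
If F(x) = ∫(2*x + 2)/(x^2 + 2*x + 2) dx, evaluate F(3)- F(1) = -log(5) + log(17)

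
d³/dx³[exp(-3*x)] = -27*exp(-3*x)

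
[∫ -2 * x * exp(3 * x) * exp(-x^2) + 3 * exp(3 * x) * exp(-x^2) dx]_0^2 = -1 + exp(2)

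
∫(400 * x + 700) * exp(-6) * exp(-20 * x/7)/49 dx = (-20*x/7 - 6)*exp(-20*x/7 - 6) + C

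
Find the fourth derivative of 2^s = 2^s*log(2)^4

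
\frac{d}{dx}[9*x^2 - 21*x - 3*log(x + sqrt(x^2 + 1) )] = (18*x^3 + 18*x^2*sqrt(x^2 + 1) - 21*x^2 - 21*x*sqrt(x^2 + 1) + 15*x - 3*sqrt(x^2 + 1) - 21)/(x^2 + x*sqrt(x^2 + 1) + 1)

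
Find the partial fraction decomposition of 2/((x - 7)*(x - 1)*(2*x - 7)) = -8/(35*(2*x - 7)) + 1/(15*(x - 1)) + 1/(21*(x - 7))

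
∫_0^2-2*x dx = -4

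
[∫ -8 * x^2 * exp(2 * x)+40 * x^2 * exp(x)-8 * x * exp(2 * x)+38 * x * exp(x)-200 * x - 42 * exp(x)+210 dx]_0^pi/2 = -4*(-5*pi/2 + 6 + pi*exp(pi/2)/2)^2 - 15*pi + 3*pi*exp(pi/2) + 144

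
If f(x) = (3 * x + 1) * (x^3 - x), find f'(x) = 12*x^3 + 3*x^2 - 6*x - 1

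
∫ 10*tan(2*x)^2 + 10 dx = 5*tan(2*x) + C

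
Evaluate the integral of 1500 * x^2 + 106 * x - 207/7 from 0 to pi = -207*pi/7 + 53*pi^2 + 500*pi^3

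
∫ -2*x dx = -x^2 + C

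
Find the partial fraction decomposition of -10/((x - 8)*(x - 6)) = 5/(x - 6) - 5/(x - 8)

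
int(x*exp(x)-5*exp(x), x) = (x - 6)*exp(x) + C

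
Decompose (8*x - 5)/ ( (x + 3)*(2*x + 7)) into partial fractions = 66/(2*x + 7) - 29/(x + 3)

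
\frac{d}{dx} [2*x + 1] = 2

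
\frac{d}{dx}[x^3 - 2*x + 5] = 3*x^2 - 2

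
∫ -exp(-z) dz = exp(-z) + C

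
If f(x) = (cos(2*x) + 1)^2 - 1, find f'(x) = -16*sin(x)*cos(x)^3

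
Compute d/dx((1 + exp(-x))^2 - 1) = (-2*exp(x) - 2)*exp(-2*x)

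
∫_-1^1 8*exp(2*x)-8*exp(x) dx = -(-2 + 2*exp(-1))^2 + (-2 + 2*E)^2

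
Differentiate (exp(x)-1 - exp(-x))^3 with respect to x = (3*exp(6*x) - 6*exp(5*x) + 6*exp(x) + 3)*exp(-3*x)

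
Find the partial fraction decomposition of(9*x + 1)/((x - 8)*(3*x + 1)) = 6/(25*(3*x + 1)) + 73/(25*(x - 8))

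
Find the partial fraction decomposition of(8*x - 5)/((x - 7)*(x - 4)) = -9/(x - 4) + 17/(x - 7)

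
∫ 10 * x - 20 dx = 5*x^2 - 20*x + C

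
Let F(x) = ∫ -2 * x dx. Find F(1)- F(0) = -1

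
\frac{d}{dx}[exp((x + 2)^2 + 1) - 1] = 2*x*exp(x^2 + 4*x + 5) + 4*exp(x^2 + 4*x + 5)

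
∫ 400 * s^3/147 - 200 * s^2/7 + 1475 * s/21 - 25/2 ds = 100*s^4/147 - 200*s^3/21 + 1475*s^2/42 - 25*s/2 + C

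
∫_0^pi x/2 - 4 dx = -16 + (-4 + pi/2)^2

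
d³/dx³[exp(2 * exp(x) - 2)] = 2*exp(x + 2*exp(x) - 2) + 12*exp(2*x + 2*exp(x) - 2) + 8*exp(3*x + 2*exp(x) - 2)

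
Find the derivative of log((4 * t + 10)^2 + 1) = (32*t + 80)/(16*t^2 + 80*t + 101)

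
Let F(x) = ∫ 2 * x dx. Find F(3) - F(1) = 8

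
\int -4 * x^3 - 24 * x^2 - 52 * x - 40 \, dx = -x^4 - 8*x^3 - 26*x^2 - 40*x + C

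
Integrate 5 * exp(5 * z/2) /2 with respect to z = exp(5*z/2) + C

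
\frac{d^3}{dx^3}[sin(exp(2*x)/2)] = -exp(6*x)*cos(exp(2*x)/2) - 6*exp(4*x)*sin(exp(2*x)/2) + 4*exp(2*x)*cos(exp(2*x)/2)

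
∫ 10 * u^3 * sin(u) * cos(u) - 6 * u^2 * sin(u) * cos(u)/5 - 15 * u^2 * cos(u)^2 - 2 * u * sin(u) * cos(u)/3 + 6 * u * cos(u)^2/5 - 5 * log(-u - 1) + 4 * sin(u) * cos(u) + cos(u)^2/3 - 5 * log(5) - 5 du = -5*(u + 1)*log(-5*u - 5) + (-5*u^3 + 3*u^2/5 + u/3 - 2)*cos(u)^2 + C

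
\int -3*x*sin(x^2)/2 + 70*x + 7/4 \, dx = 35*x^2 + 7*x/4 + 3*cos(x^2)/4 + C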